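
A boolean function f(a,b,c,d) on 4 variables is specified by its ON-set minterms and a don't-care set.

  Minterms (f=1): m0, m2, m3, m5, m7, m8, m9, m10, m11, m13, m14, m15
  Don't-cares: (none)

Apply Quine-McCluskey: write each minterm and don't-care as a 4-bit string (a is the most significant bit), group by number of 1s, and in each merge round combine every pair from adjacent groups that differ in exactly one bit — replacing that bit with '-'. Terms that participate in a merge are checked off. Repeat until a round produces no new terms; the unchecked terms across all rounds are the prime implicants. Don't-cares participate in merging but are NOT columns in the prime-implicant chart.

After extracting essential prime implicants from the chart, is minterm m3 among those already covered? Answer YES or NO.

NO

Round 0: 0000✓ 0010✓ 0011✓ 0101✓ 0111✓ 1000✓ 1001✓ 1010✓ 1011✓ 1101✓ 1110✓ 1111✓
Round 1: -000✓ -010✓ -011✓ -101✓ -111✓ 0-11✓ 00-0✓ 001-✓ 01-1✓ 1-01✓ 1-10✓ 1-11✓ 10-0✓ 10-1✓ 100-✓ 101-✓ 11-1✓ 111-✓
Round 2: --11 -0-0 -01- -1-1 1--1 1-1- 10--
PIs = {--11, -0-0, -01-, -1-1, 1--1, 1-1-, 10--}
Coverage chart:
  m0: -0-0 ←essential
  m2: -0-0,-01-
  m3: --11,-01-
  m5: -1-1 ←essential
  m7: --11,-1-1
  m8: -0-0,10--
  m9: 1--1,10--
  m10: -0-0,-01-,1-1-,10--
  m11: --11,-01-,1--1,1-1-,10--
  m13: -1-1,1--1
  m14: 1-1- ←essential
  m15: --11,-1-1,1--1,1-1-
Essential: -0-0, -1-1, 1-1-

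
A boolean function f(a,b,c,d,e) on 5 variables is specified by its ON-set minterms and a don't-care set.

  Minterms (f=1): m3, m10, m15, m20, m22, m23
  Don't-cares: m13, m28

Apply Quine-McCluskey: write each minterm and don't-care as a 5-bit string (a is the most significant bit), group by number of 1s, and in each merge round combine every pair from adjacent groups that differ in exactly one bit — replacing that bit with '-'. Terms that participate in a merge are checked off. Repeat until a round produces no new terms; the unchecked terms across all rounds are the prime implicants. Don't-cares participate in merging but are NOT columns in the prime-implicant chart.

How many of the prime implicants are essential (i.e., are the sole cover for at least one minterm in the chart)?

[col 0] 00011, 01010, 01101*, 01111*, 10100*, 10110*, 10111*, 11100*
[col 1] 011-1, 1-100, 101-0, 1011-
Prime implicants: 00011, 01010, 011-1, 1-100, 101-0, 1011-
PI chart (minterm → PIs covering it):
  3 | 00011  (sole → essential)
  10 | 01010  (sole → essential)
  15 | 011-1  (sole → essential)
  20 | 1-100,101-0
  22 | 101-0,1011-
  23 | 1011-  (sole → essential)
Essential prime implicants: 00011, 01010, 011-1, 1011-

4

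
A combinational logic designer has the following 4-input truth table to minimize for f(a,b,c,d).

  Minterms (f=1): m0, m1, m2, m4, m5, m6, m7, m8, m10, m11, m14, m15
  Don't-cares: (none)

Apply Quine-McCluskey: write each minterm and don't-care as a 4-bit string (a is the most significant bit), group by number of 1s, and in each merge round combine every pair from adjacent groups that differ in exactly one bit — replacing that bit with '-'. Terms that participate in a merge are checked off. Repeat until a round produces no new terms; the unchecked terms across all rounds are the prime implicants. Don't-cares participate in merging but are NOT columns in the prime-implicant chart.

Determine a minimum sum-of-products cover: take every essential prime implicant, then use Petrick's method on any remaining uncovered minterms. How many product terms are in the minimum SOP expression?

4

[col 0] 0000*, 0001*, 0010*, 0100*, 0101*, 0110*, 0111*, 1000*, 1010*, 1011*, 1110*, 1111*
[col 1] -000*, -010*, -110*, -111*, 0-00*, 0-01*, 0-10*, 00-0*, 000-*, 01-0*, 01-1*, 010-*, 011-*, 1-10*, 1-11*, 10-0*, 101-*, 111-*
[col 2] --10, -0-0, -11-, 0--0, 0-0-, 01--, 1-1-
Prime implicants: --10, -0-0, -11-, 0--0, 0-0-, 01--, 1-1-
PI chart (minterm → PIs covering it):
  0 | -0-0,0--0,0-0-
  1 | 0-0-  (sole → essential)
  2 | --10,-0-0,0--0
  4 | 0--0,0-0-,01--
  5 | 0-0-,01--
  6 | --10,-11-,0--0,01--
  7 | -11-,01--
  8 | -0-0  (sole → essential)
  10 | --10,-0-0,1-1-
  11 | 1-1-  (sole → essential)
  14 | --10,-11-,1-1-
  15 | -11-,1-1-
Essential prime implicants: -0-0, 0-0-, 1-1-
Petrick residual → -11-
Minimum SOP uses 4 PIs: b'd' + bc + a'c' + ac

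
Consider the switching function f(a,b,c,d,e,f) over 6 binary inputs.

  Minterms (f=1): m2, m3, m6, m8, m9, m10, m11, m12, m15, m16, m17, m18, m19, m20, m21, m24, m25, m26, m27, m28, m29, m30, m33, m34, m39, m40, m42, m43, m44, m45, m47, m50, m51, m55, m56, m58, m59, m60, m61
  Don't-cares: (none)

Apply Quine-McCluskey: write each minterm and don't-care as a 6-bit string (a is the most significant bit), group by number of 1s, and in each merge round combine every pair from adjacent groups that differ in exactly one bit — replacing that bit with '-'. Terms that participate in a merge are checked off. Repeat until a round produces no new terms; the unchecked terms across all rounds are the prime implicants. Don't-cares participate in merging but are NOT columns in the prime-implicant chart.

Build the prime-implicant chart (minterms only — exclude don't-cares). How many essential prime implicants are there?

9

[col 0] 000010*, 000011*, 000110*, 001000*, 001001*, 001010*, 001011*, 001100*, 001111*, 010000*, 010001*, 010010*, 010011*, 010100*, 010101*, 011000*, 011001*, 011010*, 011011*, 011100*, 011101*, 011110*, 100001, 100010*, 100111*, 101000*, 101010*, 101011*, 101100*, 101101*, 101111*, 110010*, 110011*, 110111*, 111000*, 111010*, 111011*, 111100*, 111101*
[col 1] -00010*, -01000*, -01010*, -01011*, -01100*, -01111*, -10010*, -10011*, -11000*, -11010*, -11011*, -11100*, -11101*, 0-0010*, 0-0011*, 0-1000*, 0-1001*, 0-1010*, 0-1011*, 0-1100*, 00-010*, 00-011*, 000-10, 00001-*, 001-00*, 001-11*, 0010-0*, 0010-1*, 00100-*, 00101-*, 01-000*, 01-001*, 01-010*, 01-011*, 01-100*, 01-101*, 010-00*, 010-01*, 0100-0*, 0100-1*, 01000-*, 01001-*, 01010-*, 011-00*, 011-01*, 011-10*, 0110-0*, 0110-1*, 01100-*, 01101-*, 0111-0*, 01110-*, 1-0010*, 1-0111, 1-1000*, 1-1010*, 1-1011*, 1-1100*, 1-1101*, 10-010*, 10-111, 101-00*, 101-11*, 1010-0*, 10101-*, 1011-1, 10110-*, 11-010*, 11-011*, 110-11, 11001-*, 111-00*, 1110-0*, 11101-*, 11110-*
[col 2] --0010*, --1000*, --1010*, --1011*, --1100*, -0-010*, -01-00*, -01-11, -010-0*, -0101-*, -1-010*, -1-011*, -1001-*, -11-00*, -110-0*, -1101-*, -1110-, 0--010*, 0--011*, 0-001-*, 0-1-00*, 0-10-0*, 0-10-1*, 0-100-*, 0-101-*, 00-01-*, 0010--*, 01--00*, 01--01*, 01-0-0*, 01-0-1*, 01-00-*, 01-01-*, 01-10-*, 010-0-*, 0100--*, 011--0, 011-0-*, 0110--*, 1--010*, 1-1-00*, 1-10-0*, 1-101-*, 1-110-, 11-01-*
[col 3] ---010, --1-00, --10-0, --101-, -1-01-, 0--01-, 0-10--, 01--0-, 01-0--
Prime implicants: ---010, --1-00, --10-0, --101-, -01-11, -1-01-, -1110-, 0--01-, 0-10--, 000-10, 01--0-, 01-0--, 011--0, 1-0111, 1-110-, 10-111, 100001, 1011-1, 110-11
PI chart (minterm → PIs covering it):
  2 | ---010,0--01-,000-10
  3 | 0--01-  (sole → essential)
  6 | 000-10  (sole → essential)
  8 | --1-00,--10-0,0-10--
  9 | 0-10--  (sole → essential)
  10 | ---010,--10-0,--101-,0--01-,0-10--
  11 | --101-,-01-11,0--01-,0-10--
  12 | --1-00  (sole → essential)
  15 | -01-11  (sole → essential)
  16 | 01--0-,01-0--
  17 | 01--0-,01-0--
  18 | ---010,-1-01-,0--01-,01-0--
  19 | -1-01-,0--01-,01-0--
  20 | 01--0-  (sole → essential)
  21 | 01--0-  (sole → essential)
  24 | --1-00,--10-0,0-10--,01--0-,01-0--,011--0
  25 | 0-10--,01--0-,01-0--
  26 | ---010,--10-0,--101-,-1-01-,0--01-,0-10--,01-0--,011--0
  27 | --101-,-1-01-,0--01-,0-10--,01-0--
  28 | --1-00,-1110-,01--0-,011--0
  29 | -1110-,01--0-
  30 | 011--0  (sole → essential)
  33 | 100001  (sole → essential)
  34 | ---010  (sole → essential)
  39 | 1-0111,10-111
  40 | --1-00,--10-0
  42 | ---010,--10-0,--101-
  43 | --101-,-01-11
  44 | --1-00,1-110-
  45 | 1-110-,1011-1
  47 | -01-11,10-111,1011-1
  50 | ---010,-1-01-
  51 | -1-01-,110-11
  55 | 1-0111,110-11
  56 | --1-00,--10-0
  58 | ---010,--10-0,--101-,-1-01-
  59 | --101-,-1-01-
  60 | --1-00,-1110-,1-110-
  61 | -1110-,1-110-
Essential prime implicants: ---010, --1-00, -01-11, 0--01-, 0-10--, 000-10, 01--0-, 011--0, 100001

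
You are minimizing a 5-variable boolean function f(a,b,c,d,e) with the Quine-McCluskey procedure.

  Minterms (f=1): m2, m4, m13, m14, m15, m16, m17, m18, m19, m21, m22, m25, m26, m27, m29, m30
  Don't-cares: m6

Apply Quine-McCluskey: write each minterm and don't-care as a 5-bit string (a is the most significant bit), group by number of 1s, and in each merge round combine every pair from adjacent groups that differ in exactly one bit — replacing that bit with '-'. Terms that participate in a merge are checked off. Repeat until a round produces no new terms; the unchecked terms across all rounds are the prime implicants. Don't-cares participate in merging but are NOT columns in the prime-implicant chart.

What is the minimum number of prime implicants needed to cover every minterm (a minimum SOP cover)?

[col 0] 00010*, 00100*, 00110*, 01101*, 01110*, 01111*, 10000*, 10001*, 10010*, 10011*, 10101*, 10110*, 11001*, 11010*, 11011*, 11101*, 11110*
[col 1] -0010*, -0110*, -1101, -1110*, 0-110*, 00-10*, 001-0, 011-1, 0111-, 1-001*, 1-010*, 1-011*, 1-101*, 1-110*, 10-01*, 10-10*, 100-0*, 100-1*, 1000-*, 1001-*, 11-01*, 11-10*, 110-1*, 1101-*
[col 2] --110, -0-10, 1--01, 1--10, 1-0-1, 1-01-, 100--
Prime implicants: --110, -0-10, -1101, 001-0, 011-1, 0111-, 1--01, 1--10, 1-0-1, 1-01-, 100--
PI chart (minterm → PIs covering it):
  2 | -0-10  (sole → essential)
  4 | 001-0  (sole → essential)
  13 | -1101,011-1
  14 | --110,0111-
  15 | 011-1,0111-
  16 | 100--  (sole → essential)
  17 | 1--01,1-0-1,100--
  18 | -0-10,1--10,1-01-,100--
  19 | 1-0-1,1-01-,100--
  21 | 1--01  (sole → essential)
  22 | --110,-0-10,1--10
  25 | 1--01,1-0-1
  26 | 1--10,1-01-
  27 | 1-0-1,1-01-
  29 | -1101,1--01
  30 | --110,1--10
Essential prime implicants: -0-10, 001-0, 1--01, 100--
Petrick residual → --110, 011-1, 1-01-
Minimum SOP uses 7 PIs: cde' + b'de' + a'b'ce' + a'bce + ad'e + ac'd + ab'c'

7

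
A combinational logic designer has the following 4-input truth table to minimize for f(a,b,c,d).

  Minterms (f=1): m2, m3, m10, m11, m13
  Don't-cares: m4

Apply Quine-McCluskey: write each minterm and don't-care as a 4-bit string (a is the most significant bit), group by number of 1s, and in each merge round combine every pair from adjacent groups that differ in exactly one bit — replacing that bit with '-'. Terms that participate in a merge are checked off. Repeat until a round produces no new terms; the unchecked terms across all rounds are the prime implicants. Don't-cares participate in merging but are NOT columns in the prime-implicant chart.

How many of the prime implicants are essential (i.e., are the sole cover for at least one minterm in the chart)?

Round 0: 0010✓ 0011✓ 0100 1010✓ 1011✓ 1101
Round 1: -010✓ -011✓ 001-✓ 101-✓
Round 2: -01-
PIs = {-01-, 0100, 1101}
Coverage chart:
  m2: -01- ←essential
  m3: -01- ←essential
  m10: -01- ←essential
  m11: -01- ←essential
  m13: 1101 ←essential
Essential: -01-, 1101

2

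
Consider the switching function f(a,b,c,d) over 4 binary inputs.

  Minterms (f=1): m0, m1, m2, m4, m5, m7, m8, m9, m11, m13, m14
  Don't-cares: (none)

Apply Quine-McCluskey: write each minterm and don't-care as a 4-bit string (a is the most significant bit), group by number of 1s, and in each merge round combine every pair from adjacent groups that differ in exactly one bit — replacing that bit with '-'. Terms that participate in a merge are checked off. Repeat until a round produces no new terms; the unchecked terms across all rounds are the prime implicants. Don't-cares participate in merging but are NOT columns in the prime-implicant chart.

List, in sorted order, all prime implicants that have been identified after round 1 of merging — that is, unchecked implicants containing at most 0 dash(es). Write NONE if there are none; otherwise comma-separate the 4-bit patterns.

size-2^0 implicants → 0000(✓)  0001(✓)  0010(✓)  0100(✓)  0101(✓)  0111(✓)  1000(✓)  1001(✓)  1011(✓)  1101(✓)  1110
size-2^1 implicants → -000(✓)  -001(✓)  -101(✓)  0-00(✓)  0-01(✓)  00-0  000-(✓)  01-1  010-(✓)  1-01(✓)  10-1  100-(✓)
size-2^2 implicants → --01  -00-  0-0-
Unchecked terms (primes): --01, -00-, 0-0-, 00-0, 01-1, 10-1, 1110

1110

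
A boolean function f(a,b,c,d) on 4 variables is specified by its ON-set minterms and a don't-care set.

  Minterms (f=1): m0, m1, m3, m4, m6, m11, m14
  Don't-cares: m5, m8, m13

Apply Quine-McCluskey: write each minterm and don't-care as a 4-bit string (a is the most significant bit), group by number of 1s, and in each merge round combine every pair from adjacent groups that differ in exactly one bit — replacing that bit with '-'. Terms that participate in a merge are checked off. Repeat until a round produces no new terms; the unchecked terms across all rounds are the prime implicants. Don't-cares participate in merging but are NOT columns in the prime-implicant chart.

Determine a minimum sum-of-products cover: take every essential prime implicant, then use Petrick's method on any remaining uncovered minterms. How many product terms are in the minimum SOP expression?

3

Round 0: 0000✓ 0001✓ 0011✓ 0100✓ 0101✓ 0110✓ 1000✓ 1011✓ 1101✓ 1110✓
Round 1: -000 -011 -101 -110 0-00✓ 0-01✓ 00-1 000-✓ 01-0 010-✓
Round 2: 0-0-
PIs = {-000, -011, -101, -110, 0-0-, 00-1, 01-0}
Coverage chart:
  m0: -000,0-0-
  m1: 0-0-,00-1
  m3: -011,00-1
  m4: 0-0-,01-0
  m6: -110,01-0
  m11: -011 ←essential
  m14: -110 ←essential
Essential: -011, -110
Petrick residual → 0-0-
Min cover (3 terms): b'cd + bcd' + a'c'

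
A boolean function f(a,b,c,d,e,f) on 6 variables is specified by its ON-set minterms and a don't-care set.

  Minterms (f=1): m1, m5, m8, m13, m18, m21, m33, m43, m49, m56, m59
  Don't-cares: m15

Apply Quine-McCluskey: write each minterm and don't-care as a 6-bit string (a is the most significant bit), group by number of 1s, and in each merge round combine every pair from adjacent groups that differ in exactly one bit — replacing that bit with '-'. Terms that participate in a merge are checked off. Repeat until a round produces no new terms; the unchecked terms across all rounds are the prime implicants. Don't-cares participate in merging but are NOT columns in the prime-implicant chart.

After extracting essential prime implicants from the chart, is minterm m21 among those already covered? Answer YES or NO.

Round 0: 000001✓ 000101✓ 001000 001101✓ 001111✓ 010010 010101✓ 100001✓ 101011✓ 110001✓ 111000 111011✓
Round 1: -00001 0-0101 00-101 000-01 0011-1 1-0001 1-1011
PIs = {-00001, 0-0101, 00-101, 000-01, 001000, 0011-1, 010010, 1-0001, 1-1011, 111000}
Coverage chart:
  m1: -00001,000-01
  m5: 0-0101,00-101,000-01
  m8: 001000 ←essential
  m13: 00-101,0011-1
  m18: 010010 ←essential
  m21: 0-0101 ←essential
  m33: -00001,1-0001
  m43: 1-1011 ←essential
  m49: 1-0001 ←essential
  m56: 111000 ←essential
  m59: 1-1011 ←essential
Essential: 0-0101, 001000, 010010, 1-0001, 1-1011, 111000

YES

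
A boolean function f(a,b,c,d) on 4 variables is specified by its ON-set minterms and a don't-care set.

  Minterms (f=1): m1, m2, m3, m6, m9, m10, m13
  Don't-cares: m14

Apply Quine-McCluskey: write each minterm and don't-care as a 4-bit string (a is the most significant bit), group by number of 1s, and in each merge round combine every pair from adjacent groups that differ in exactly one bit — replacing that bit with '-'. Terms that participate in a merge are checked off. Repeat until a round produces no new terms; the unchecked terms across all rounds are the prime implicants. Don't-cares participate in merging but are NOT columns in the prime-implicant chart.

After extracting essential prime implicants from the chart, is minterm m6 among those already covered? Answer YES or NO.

YES

[col 0] 0001*, 0010*, 0011*, 0110*, 1001*, 1010*, 1101*, 1110*
[col 1] -001, -010*, -110*, 0-10*, 00-1, 001-, 1-01, 1-10*
[col 2] --10
Prime implicants: --10, -001, 00-1, 001-, 1-01
PI chart (minterm → PIs covering it):
  1 | -001,00-1
  2 | --10,001-
  3 | 00-1,001-
  6 | --10  (sole → essential)
  9 | -001,1-01
  10 | --10  (sole → essential)
  13 | 1-01  (sole → essential)
Essential prime implicants: --10, 1-01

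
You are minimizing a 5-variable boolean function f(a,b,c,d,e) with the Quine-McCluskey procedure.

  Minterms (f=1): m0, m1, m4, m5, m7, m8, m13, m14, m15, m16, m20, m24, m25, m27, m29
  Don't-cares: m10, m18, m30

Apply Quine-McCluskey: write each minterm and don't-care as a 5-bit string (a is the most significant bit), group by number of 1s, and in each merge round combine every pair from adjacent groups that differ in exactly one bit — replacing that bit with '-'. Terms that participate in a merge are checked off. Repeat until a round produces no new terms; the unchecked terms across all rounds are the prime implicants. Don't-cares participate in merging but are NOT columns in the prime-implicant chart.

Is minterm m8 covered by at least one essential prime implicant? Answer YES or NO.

NO

[col 0] 00000*, 00001*, 00100*, 00101*, 00111*, 01000*, 01010*, 01101*, 01110*, 01111*, 10000*, 10010*, 10100*, 11000*, 11001*, 11011*, 11101*, 11110*
[col 1] -0000*, -0100*, -1000*, -1101, -1110, 0-000*, 0-101*, 0-111*, 00-00*, 00-01*, 0000-*, 001-1*, 0010-*, 01-10, 010-0, 011-1*, 0111-, 1-000*, 10-00*, 100-0, 11-01, 110-1, 1100-
[col 2] --000, -0-00, 0-1-1, 00-0-
Prime implicants: --000, -0-00, -1101, -1110, 0-1-1, 00-0-, 01-10, 010-0, 0111-, 100-0, 11-01, 110-1, 1100-
PI chart (minterm → PIs covering it):
  0 | --000,-0-00,00-0-
  1 | 00-0-  (sole → essential)
  4 | -0-00,00-0-
  5 | 0-1-1,00-0-
  7 | 0-1-1  (sole → essential)
  8 | --000,010-0
  13 | -1101,0-1-1
  14 | -1110,01-10,0111-
  15 | 0-1-1,0111-
  16 | --000,-0-00,100-0
  20 | -0-00  (sole → essential)
  24 | --000,1100-
  25 | 11-01,110-1,1100-
  27 | 110-1  (sole → essential)
  29 | -1101,11-01
Essential prime implicants: -0-00, 0-1-1, 00-0-, 110-1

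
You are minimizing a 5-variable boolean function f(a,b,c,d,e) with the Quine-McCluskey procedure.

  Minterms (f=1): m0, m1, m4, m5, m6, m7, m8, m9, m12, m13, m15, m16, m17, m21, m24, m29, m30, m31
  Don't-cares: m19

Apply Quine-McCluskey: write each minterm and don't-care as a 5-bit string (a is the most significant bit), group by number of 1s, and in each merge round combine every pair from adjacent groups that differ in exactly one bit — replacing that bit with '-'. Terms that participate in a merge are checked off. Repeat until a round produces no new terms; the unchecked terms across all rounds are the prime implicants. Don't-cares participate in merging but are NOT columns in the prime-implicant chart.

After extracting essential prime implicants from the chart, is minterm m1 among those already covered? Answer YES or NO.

YES

[col 0] 00000*, 00001*, 00100*, 00101*, 00110*, 00111*, 01000*, 01001*, 01100*, 01101*, 01111*, 10000*, 10001*, 10011*, 10101*, 11000*, 11101*, 11110*, 11111*
[col 1] -0000*, -0001*, -0101*, -1000*, -1101*, -1111*, 0-000*, 0-001*, 0-100*, 0-101*, 0-111*, 00-00*, 00-01*, 0000-*, 001-0*, 001-1*, 0010-*, 0011-*, 01-00*, 01-01*, 0100-*, 011-1*, 0110-*, 1-000*, 1-101*, 10-01*, 100-1, 1000-*, 111-1*, 1111-
[col 2] --000, --101, -0-01, -000-, -11-1, 0--00*, 0--01*, 0-00-*, 0-1-1, 0-10-*, 00-0-*, 001--, 01-0-*
[col 3] 0--0-
Prime implicants: --000, --101, -0-01, -000-, -11-1, 0--0-, 0-1-1, 001--, 100-1, 1111-
PI chart (minterm → PIs covering it):
  0 | --000,-000-,0--0-
  1 | -0-01,-000-,0--0-
  4 | 0--0-,001--
  5 | --101,-0-01,0--0-,0-1-1,001--
  6 | 001--  (sole → essential)
  7 | 0-1-1,001--
  8 | --000,0--0-
  9 | 0--0-  (sole → essential)
  12 | 0--0-  (sole → essential)
  13 | --101,-11-1,0--0-,0-1-1
  15 | -11-1,0-1-1
  16 | --000,-000-
  17 | -0-01,-000-,100-1
  21 | --101,-0-01
  24 | --000  (sole → essential)
  29 | --101,-11-1
  30 | 1111-  (sole → essential)
  31 | -11-1,1111-
Essential prime implicants: --000, 0--0-, 001--, 1111-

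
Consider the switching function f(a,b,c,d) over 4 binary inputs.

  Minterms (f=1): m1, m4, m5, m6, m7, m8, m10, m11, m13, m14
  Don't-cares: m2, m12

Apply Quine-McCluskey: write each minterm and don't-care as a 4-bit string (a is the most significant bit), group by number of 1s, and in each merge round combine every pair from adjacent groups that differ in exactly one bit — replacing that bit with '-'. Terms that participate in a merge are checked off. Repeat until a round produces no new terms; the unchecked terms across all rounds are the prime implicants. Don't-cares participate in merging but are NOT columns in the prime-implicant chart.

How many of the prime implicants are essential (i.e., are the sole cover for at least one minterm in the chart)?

[col 0] 0001*, 0010*, 0100*, 0101*, 0110*, 0111*, 1000*, 1010*, 1011*, 1100*, 1101*, 1110*
[col 1] -010*, -100*, -101*, -110*, 0-01, 0-10*, 01-0*, 01-1*, 010-*, 011-*, 1-00*, 1-10*, 10-0*, 101-, 11-0*, 110-*
[col 2] --10, -1-0, -10-, 01--, 1--0
Prime implicants: --10, -1-0, -10-, 0-01, 01--, 1--0, 101-
PI chart (minterm → PIs covering it):
  1 | 0-01  (sole → essential)
  4 | -1-0,-10-,01--
  5 | -10-,0-01,01--
  6 | --10,-1-0,01--
  7 | 01--  (sole → essential)
  8 | 1--0  (sole → essential)
  10 | --10,1--0,101-
  11 | 101-  (sole → essential)
  13 | -10-  (sole → essential)
  14 | --10,-1-0,1--0
Essential prime implicants: -10-, 0-01, 01--, 1--0, 101-

5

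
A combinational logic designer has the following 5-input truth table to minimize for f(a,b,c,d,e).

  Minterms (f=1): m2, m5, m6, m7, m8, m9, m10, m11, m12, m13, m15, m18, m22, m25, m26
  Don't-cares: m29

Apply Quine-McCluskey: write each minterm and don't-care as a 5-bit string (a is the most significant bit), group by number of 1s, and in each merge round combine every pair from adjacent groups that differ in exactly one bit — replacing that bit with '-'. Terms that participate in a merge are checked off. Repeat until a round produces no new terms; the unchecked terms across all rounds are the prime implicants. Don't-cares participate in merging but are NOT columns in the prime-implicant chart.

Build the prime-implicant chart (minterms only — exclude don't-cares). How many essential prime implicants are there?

Round 0: 00010✓ 00101✓ 00110✓ 00111✓ 01000✓ 01001✓ 01010✓ 01011✓ 01100✓ 01101✓ 01111✓ 10010✓ 10110✓ 11001✓ 11010✓ 11101✓
Round 1: -0010✓ -0110✓ -1001✓ -1010✓ -1101✓ 0-010✓ 0-101✓ 0-111✓ 00-10✓ 001-1✓ 0011- 01-00✓ 01-01✓ 01-11✓ 010-0✓ 010-1✓ 0100-✓ 0101-✓ 011-1✓ 0110-✓ 1-010✓ 10-10✓ 11-01✓
Round 2: --010 -0-10 -1-01 0-1-1 01--1 01-0- 010--
PIs = {--010, -0-10, -1-01, 0-1-1, 0011-, 01--1, 01-0-, 010--}
Coverage chart:
  m2: --010,-0-10
  m5: 0-1-1 ←essential
  m6: -0-10,0011-
  m7: 0-1-1,0011-
  m8: 01-0-,010--
  m9: -1-01,01--1,01-0-,010--
  m10: --010,010--
  m11: 01--1,010--
  m12: 01-0- ←essential
  m13: -1-01,0-1-1,01--1,01-0-
  m15: 0-1-1,01--1
  m18: --010,-0-10
  m22: -0-10 ←essential
  m25: -1-01 ←essential
  m26: --010 ←essential
Essential: --010, -0-10, -1-01, 0-1-1, 01-0-

5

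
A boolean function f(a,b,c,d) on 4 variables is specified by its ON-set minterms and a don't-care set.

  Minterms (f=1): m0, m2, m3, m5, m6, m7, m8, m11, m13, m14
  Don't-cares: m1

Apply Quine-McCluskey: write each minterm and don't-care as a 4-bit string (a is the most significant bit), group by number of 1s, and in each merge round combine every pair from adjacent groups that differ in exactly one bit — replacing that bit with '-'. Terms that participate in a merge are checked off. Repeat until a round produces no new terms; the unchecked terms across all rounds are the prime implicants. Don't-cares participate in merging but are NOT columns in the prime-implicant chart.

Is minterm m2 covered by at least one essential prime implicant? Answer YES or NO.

NO

[col 0] 0000*, 0001*, 0010*, 0011*, 0101*, 0110*, 0111*, 1000*, 1011*, 1101*, 1110*
[col 1] -000, -011, -101, -110, 0-01*, 0-10*, 0-11*, 00-0*, 00-1*, 000-*, 001-*, 01-1*, 011-*
[col 2] 0--1, 0-1-, 00--
Prime implicants: -000, -011, -101, -110, 0--1, 0-1-, 00--
PI chart (minterm → PIs covering it):
  0 | -000,00--
  2 | 0-1-,00--
  3 | -011,0--1,0-1-,00--
  5 | -101,0--1
  6 | -110,0-1-
  7 | 0--1,0-1-
  8 | -000  (sole → essential)
  11 | -011  (sole → essential)
  13 | -101  (sole → essential)
  14 | -110  (sole → essential)
Essential prime implicants: -000, -011, -101, -110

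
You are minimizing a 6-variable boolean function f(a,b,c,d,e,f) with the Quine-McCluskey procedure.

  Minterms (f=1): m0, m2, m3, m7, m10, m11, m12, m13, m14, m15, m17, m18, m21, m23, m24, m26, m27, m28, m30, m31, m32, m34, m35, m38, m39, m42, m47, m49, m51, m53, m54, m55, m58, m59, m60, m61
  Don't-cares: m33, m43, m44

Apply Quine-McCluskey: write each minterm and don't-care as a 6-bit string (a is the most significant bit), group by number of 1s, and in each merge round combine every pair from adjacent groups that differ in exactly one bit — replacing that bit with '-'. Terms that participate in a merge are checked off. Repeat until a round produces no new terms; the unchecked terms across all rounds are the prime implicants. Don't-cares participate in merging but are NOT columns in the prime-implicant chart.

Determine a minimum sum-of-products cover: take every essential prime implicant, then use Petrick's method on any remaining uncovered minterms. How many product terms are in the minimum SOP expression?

Round 0: 000000✓ 000010✓ 000011✓ 000111✓ 001010✓ 001011✓ 001100✓ 001101✓ 001110✓ 001111✓ 010001✓ 010010✓ 010101✓ 010111✓ 011000✓ 011010✓ 011011✓ 011100✓ 011110✓ 011111✓ 100000✓ 100001✓ 100010✓ 100011✓ 100110✓ 100111✓ 101010✓ 101011✓ 101100✓ 101111✓ 110001✓ 110011✓ 110101✓ 110110✓ 110111✓ 111010✓ 111011✓ 111100✓ 111101✓
Round 1: -00000✓ -00010✓ -00011✓ -00111✓ -01010✓ -01011✓ -01100✓ -01111✓ -10001✓ -10101✓ -10111✓ -11010✓ -11011✓ -11100✓ 0-0010✓ 0-0111✓ 0-1010✓ 0-1011✓ 0-1100✓ 0-1110✓ 0-1111✓ 00-010✓ 00-011✓ 00-111✓ 000-11✓ 0000-0✓ 00001-✓ 001-10✓ 001-11✓ 00101-✓ 0011-0✓ 0011-1✓ 00110-✓ 00111-✓ 01-010✓ 01-111✓ 010-01✓ 0101-1✓ 011-00✓ 011-10✓ 011-11✓ 0110-0✓ 01101-✓ 0111-0✓ 01111-✓ 1-0001✓ 1-0011✓ 1-0110✓ 1-0111✓ 1-1010✓ 1-1011✓ 1-1100✓ 10-010✓ 10-011✓ 10-111✓ 100-10✓ 100-11✓ 1000-0✓ 1000-1✓ 10000-✓ 10001-✓ 10011-✓ 101-11✓ 10101-✓ 11-011✓ 11-101 110-01✓ 110-11✓ 1100-1✓ 1101-1✓ 11011-✓ 11101-✓ 11110-
Round 2: --0111 --1010✓ --1011✓ --1100 -0-010✓ -0-011✓ -0-111✓ -00-11✓ -000-0 -0001-✓ -01-11✓ -0101-✓ -10-01 -101-1 -1101-✓ 0--010 0--111 0-1-10✓ 0-1-11✓ 0-101-✓ 0-11-0 0-111-✓ 00--11✓ 00-01-✓ 001-1-✓ 0011-- 011--0 011-1-✓ 1--011 1-0-11 1-00-1 1-011- 1-101-✓ 10--11✓ 10-01-✓ 100-1- 1000-- 110--1
Round 3: --101- -0--11 -0-01- 0-1-1-
PIs = {--0111, --101-, --1100, -0--11, -0-01-, -000-0, -10-01, -101-1, 0--010, 0--111, 0-1-1-, 0-11-0, 0011--, 011--0, 1--011, 1-0-11, 1-00-1, 1-011-, 100-1-, 1000--, 11-101, 110--1, 11110-}
Coverage chart:
  m0: -000-0 ←essential
  m2: -0-01-,-000-0,0--010
  m3: -0--11,-0-01-
  m7: --0111,-0--11,0--111
  m10: --101-,-0-01-,0--010,0-1-1-
  m11: --101-,-0--11,-0-01-,0-1-1-
  m12: --1100,0-11-0,0011--
  m13: 0011-- ←essential
  m14: 0-1-1-,0-11-0,0011--
  m15: -0--11,0--111,0-1-1-,0011--
  m17: -10-01 ←essential
  m18: 0--010 ←essential
  m21: -10-01,-101-1
  m23: --0111,-101-1,0--111
  m24: 011--0 ←essential
  m26: --101-,0--010,0-1-1-,011--0
  m27: --101-,0-1-1-
  m28: --1100,0-11-0,011--0
  m30: 0-1-1-,0-11-0,011--0
  m31: 0--111,0-1-1-
  m32: -000-0,1000--
  m34: -0-01-,-000-0,100-1-,1000--
  m35: -0--11,-0-01-,1--011,1-0-11,1-00-1,100-1-,1000--
  m38: 1-011-,100-1-
  m39: --0111,-0--11,1-0-11,1-011-,100-1-
  m42: --101-,-0-01-
  m47: -0--11 ←essential
  m49: -10-01,1-00-1,110--1
  m51: 1--011,1-0-11,1-00-1,110--1
  m53: -10-01,-101-1,11-101,110--1
  m54: 1-011- ←essential
  m55: --0111,-101-1,1-0-11,1-011-,110--1
  m58: --101- ←essential
  m59: --101-,1--011
  m60: --1100,11110-
  m61: 11-101,11110-
Essential: --101-, -0--11, -000-0, -10-01, 0--010, 0011--, 011--0, 1-011-
Petrick residual → 0--111, 1--011, 11110-
Min cover (11 terms): cd'e + b'ef + b'c'd'f' + bc'e'f + a'd'ef' + a'def + a'b'cd + a'bcf' + ad'ef + ac'de + abcde'

11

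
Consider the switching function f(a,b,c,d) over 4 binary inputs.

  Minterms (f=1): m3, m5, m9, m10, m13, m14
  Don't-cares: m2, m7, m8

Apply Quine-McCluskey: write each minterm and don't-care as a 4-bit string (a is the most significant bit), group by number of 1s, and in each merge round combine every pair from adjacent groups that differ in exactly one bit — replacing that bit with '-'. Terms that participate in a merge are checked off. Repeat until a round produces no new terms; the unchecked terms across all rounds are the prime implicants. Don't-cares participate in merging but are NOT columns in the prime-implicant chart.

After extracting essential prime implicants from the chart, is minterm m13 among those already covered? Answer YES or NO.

NO

Round 0: 0010✓ 0011✓ 0101✓ 0111✓ 1000✓ 1001✓ 1010✓ 1101✓ 1110✓
Round 1: -010 -101 0-11 001- 01-1 1-01 1-10 10-0 100-
PIs = {-010, -101, 0-11, 001-, 01-1, 1-01, 1-10, 10-0, 100-}
Coverage chart:
  m3: 0-11,001-
  m5: -101,01-1
  m9: 1-01,100-
  m10: -010,1-10,10-0
  m13: -101,1-01
  m14: 1-10 ←essential
Essential: 1-10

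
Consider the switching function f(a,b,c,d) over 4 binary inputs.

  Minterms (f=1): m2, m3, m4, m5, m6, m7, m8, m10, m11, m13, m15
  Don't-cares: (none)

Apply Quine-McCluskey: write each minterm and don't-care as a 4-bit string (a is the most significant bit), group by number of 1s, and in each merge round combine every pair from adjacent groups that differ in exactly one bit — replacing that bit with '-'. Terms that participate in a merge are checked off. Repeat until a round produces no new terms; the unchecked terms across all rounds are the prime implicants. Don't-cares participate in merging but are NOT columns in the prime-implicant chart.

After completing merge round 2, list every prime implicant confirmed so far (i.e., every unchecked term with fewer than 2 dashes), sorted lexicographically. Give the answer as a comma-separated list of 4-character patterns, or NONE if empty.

Round 0: 0010✓ 0011✓ 0100✓ 0101✓ 0110✓ 0111✓ 1000✓ 1010✓ 1011✓ 1101✓ 1111✓
Round 1: -010✓ -011✓ -101✓ -111✓ 0-10✓ 0-11✓ 001-✓ 01-0✓ 01-1✓ 010-✓ 011-✓ 1-11✓ 10-0 101-✓ 11-1✓
Round 2: --11 -01- -1-1 0-1- 01--
PIs = {--11, -01-, -1-1, 0-1-, 01--, 10-0}

10-0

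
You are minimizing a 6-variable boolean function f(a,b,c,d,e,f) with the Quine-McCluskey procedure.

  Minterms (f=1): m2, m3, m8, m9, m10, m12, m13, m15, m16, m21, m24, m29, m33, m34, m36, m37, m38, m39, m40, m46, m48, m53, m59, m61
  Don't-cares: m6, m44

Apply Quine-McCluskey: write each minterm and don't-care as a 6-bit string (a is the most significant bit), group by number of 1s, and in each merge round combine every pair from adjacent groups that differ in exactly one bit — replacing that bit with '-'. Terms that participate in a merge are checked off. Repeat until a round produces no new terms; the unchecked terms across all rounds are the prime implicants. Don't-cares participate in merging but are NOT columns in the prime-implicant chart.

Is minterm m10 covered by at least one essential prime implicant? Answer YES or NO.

NO

Round 0: 000010✓ 000011✓ 000110✓ 001000✓ 001001✓ 001010✓ 001100✓ 001101✓ 001111✓ 010000✓ 010101✓ 011000✓ 011101✓ 100001✓ 100010✓ 100100✓ 100101✓ 100110✓ 100111✓ 101000✓ 101100✓ 101110✓ 110000✓ 110101✓ 111011 111101✓
Round 1: -00010✓ -00110✓ -01000✓ -01100✓ -10000 -10101✓ -11101✓ 0-1000 0-1101 00-010 000-10✓ 00001- 001-00✓ 001-01✓ 0010-0 00100-✓ 0011-1 00110-✓ 01-000 01-101✓ 1-0101 10-100✓ 10-110✓ 100-01 100-10✓ 1001-0✓ 1001-1✓ 10010-✓ 10011-✓ 101-00✓ 1011-0✓ 11-101✓
Round 2: -00-10 -01-00 -1-101 001-0- 10-1-0 1001--
PIs = {-00-10, -01-00, -1-101, -10000, 0-1000, 0-1101, 00-010, 00001-, 001-0-, 0010-0, 0011-1, 01-000, 1-0101, 10-1-0, 100-01, 1001--, 111011}
Coverage chart:
  m2: -00-10,00-010,00001-
  m3: 00001- ←essential
  m8: -01-00,0-1000,001-0-,0010-0
  m9: 001-0- ←essential
  m10: 00-010,0010-0
  m12: -01-00,001-0-
  m13: 0-1101,001-0-,0011-1
  m15: 0011-1 ←essential
  m16: -10000,01-000
  m21: -1-101 ←essential
  m24: 0-1000,01-000
  m29: -1-101,0-1101
  m33: 100-01 ←essential
  m34: -00-10 ←essential
  m36: 10-1-0,1001--
  m37: 1-0101,100-01,1001--
  m38: -00-10,10-1-0,1001--
  m39: 1001-- ←essential
  m40: -01-00 ←essential
  m46: 10-1-0 ←essential
  m48: -10000 ←essential
  m53: -1-101,1-0101
  m59: 111011 ←essential
  m61: -1-101 ←essential
Essential: -00-10, -01-00, -1-101, -10000, 00001-, 001-0-, 0011-1, 10-1-0, 100-01, 1001--, 111011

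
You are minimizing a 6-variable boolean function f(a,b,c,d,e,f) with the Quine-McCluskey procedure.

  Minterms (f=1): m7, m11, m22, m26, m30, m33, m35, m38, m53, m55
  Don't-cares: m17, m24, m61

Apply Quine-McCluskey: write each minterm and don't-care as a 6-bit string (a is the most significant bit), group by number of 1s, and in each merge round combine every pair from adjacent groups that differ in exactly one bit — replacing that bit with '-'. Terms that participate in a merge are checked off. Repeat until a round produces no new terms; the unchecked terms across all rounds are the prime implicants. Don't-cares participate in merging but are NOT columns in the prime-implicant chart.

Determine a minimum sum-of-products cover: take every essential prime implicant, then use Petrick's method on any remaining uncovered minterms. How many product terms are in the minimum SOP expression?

7

size-2^0 implicants → 000111  001011  010001  010110(✓)  011000(✓)  011010(✓)  011110(✓)  100001(✓)  100011(✓)  100110  110101(✓)  110111(✓)  111101(✓)
size-2^1 implicants → 01-110  011-10  0110-0  1000-1  11-101  1101-1
Unchecked terms (primes): 000111, 001011, 01-110, 010001, 011-10, 0110-0, 1000-1, 100110, 11-101, 1101-1
Minterm coverage:
  m7 ⊆ 000111 [E]
  m11 ⊆ 001011 [E]
  m22 ⊆ 01-110 [E]
  m26 ⊆ 011-10,0110-0
  m30 ⊆ 01-110,011-10
  m33 ⊆ 1000-1 [E]
  m35 ⊆ 1000-1 [E]
  m38 ⊆ 100110 [E]
  m53 ⊆ 11-101,1101-1
  m55 ⊆ 1101-1 [E]
E = {000111, 001011, 01-110, 1000-1, 100110, 1101-1}
Petrick residual → 011-10
Cover = a'b'c'def + a'b'cd'ef + a'bdef' + a'bcef' + ab'c'd'f + ab'c'def' + abc'df  |cover|=7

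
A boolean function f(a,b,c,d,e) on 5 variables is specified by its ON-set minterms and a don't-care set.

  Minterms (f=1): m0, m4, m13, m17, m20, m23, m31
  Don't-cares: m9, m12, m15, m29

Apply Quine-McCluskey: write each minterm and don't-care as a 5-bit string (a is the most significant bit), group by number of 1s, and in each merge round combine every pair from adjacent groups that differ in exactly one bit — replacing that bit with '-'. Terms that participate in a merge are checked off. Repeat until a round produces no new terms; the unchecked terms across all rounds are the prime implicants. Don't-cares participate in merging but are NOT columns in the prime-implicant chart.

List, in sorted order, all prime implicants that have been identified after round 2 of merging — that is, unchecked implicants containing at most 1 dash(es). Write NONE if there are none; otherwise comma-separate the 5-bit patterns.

-0100, 0-100, 00-00, 01-01, 0110-, 1-111, 10001

[col 0] 00000*, 00100*, 01001*, 01100*, 01101*, 01111*, 10001, 10100*, 10111*, 11101*, 11111*
[col 1] -0100, -1101*, -1111*, 0-100, 00-00, 01-01, 011-1*, 0110-, 1-111, 111-1*
[col 2] -11-1
Prime implicants: -0100, -11-1, 0-100, 00-00, 01-01, 0110-, 1-111, 10001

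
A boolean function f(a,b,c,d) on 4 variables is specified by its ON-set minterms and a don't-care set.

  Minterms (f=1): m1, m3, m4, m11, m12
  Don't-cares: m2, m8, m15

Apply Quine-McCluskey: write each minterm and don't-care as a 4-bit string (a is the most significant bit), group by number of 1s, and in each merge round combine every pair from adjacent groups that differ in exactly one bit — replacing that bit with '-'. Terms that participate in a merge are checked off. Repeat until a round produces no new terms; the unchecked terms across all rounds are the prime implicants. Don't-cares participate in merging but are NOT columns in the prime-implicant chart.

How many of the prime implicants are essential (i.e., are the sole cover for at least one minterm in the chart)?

2

Round 0: 0001✓ 0010✓ 0011✓ 0100✓ 1000✓ 1011✓ 1100✓ 1111✓
Round 1: -011 -100 00-1 001- 1-00 1-11
PIs = {-011, -100, 00-1, 001-, 1-00, 1-11}
Coverage chart:
  m1: 00-1 ←essential
  m3: -011,00-1,001-
  m4: -100 ←essential
  m11: -011,1-11
  m12: -100,1-00
Essential: -100, 00-1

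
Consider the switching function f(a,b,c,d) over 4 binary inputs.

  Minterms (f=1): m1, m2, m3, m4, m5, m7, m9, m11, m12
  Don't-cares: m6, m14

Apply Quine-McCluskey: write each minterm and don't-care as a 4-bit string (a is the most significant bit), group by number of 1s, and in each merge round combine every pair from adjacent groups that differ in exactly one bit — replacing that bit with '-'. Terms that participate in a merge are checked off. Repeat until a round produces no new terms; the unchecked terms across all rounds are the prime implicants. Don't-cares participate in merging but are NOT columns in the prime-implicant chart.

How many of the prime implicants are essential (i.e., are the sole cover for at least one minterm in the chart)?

3

[col 0] 0001*, 0010*, 0011*, 0100*, 0101*, 0110*, 0111*, 1001*, 1011*, 1100*, 1110*
[col 1] -001*, -011*, -100*, -110*, 0-01*, 0-10*, 0-11*, 00-1*, 001-*, 01-0*, 01-1*, 010-*, 011-*, 10-1*, 11-0*
[col 2] -0-1, -1-0, 0--1, 0-1-, 01--
Prime implicants: -0-1, -1-0, 0--1, 0-1-, 01--
PI chart (minterm → PIs covering it):
  1 | -0-1,0--1
  2 | 0-1-  (sole → essential)
  3 | -0-1,0--1,0-1-
  4 | -1-0,01--
  5 | 0--1,01--
  7 | 0--1,0-1-,01--
  9 | -0-1  (sole → essential)
  11 | -0-1  (sole → essential)
  12 | -1-0  (sole → essential)
Essential prime implicants: -0-1, -1-0, 0-1-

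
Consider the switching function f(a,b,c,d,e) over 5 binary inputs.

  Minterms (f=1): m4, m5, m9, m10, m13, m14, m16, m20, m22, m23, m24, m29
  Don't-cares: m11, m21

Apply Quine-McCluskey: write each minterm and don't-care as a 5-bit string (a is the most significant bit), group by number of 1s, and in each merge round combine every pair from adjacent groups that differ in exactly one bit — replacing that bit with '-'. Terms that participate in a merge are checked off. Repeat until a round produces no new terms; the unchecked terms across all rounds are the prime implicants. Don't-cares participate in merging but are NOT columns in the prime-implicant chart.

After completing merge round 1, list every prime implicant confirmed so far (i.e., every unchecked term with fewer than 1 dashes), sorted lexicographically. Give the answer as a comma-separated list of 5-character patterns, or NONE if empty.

NONE

[col 0] 00100*, 00101*, 01001*, 01010*, 01011*, 01101*, 01110*, 10000*, 10100*, 10101*, 10110*, 10111*, 11000*, 11101*
[col 1] -0100*, -0101*, -1101*, 0-101*, 0010-*, 01-01, 01-10, 010-1, 0101-, 1-000, 1-101*, 10-00, 101-0*, 101-1*, 1010-*, 1011-*
[col 2] --101, -010-, 101--
Prime implicants: --101, -010-, 01-01, 01-10, 010-1, 0101-, 1-000, 10-00, 101--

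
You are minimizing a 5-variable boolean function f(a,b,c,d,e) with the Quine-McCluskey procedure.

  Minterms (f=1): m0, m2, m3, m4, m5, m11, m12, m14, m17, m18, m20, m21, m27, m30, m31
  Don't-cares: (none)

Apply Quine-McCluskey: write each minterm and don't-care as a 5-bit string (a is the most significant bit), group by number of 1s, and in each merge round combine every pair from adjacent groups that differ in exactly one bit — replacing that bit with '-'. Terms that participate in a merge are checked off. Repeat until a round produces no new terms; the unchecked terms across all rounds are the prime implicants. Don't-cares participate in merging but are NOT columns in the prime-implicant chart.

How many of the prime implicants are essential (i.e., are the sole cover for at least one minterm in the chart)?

size-2^0 implicants → 00000(✓)  00010(✓)  00011(✓)  00100(✓)  00101(✓)  01011(✓)  01100(✓)  01110(✓)  10001(✓)  10010(✓)  10100(✓)  10101(✓)  11011(✓)  11110(✓)  11111(✓)
size-2^1 implicants → -0010  -0100(✓)  -0101(✓)  -1011  -1110  0-011  0-100  00-00  000-0  0001-  0010-(✓)  011-0  10-01  1010-(✓)  11-11  1111-
size-2^2 implicants → -010-
Unchecked terms (primes): -0010, -010-, -1011, -1110, 0-011, 0-100, 00-00, 000-0, 0001-, 011-0, 10-01, 11-11, 1111-
Minterm coverage:
  m0 ⊆ 00-00,000-0
  m2 ⊆ -0010,000-0,0001-
  m3 ⊆ 0-011,0001-
  m4 ⊆ -010-,0-100,00-00
  m5 ⊆ -010- [E]
  m11 ⊆ -1011,0-011
  m12 ⊆ 0-100,011-0
  m14 ⊆ -1110,011-0
  m17 ⊆ 10-01 [E]
  m18 ⊆ -0010 [E]
  m20 ⊆ -010- [E]
  m21 ⊆ -010-,10-01
  m27 ⊆ -1011,11-11
  m30 ⊆ -1110,1111-
  m31 ⊆ 11-11,1111-
E = {-0010, -010-, 10-01}

3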